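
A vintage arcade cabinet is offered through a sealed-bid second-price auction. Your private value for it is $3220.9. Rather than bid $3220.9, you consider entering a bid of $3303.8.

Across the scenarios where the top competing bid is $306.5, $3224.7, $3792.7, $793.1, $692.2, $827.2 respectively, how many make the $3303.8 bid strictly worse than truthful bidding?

The deviation hurts exactly when the highest competing bid lies strictly between $3220.9 and $3303.8 — overbidding then wins at a price above your value.
$306.5: below both → same outcome either way.
$3224.7: inside the interval → strictly worse (loss $3.8).
$3792.7: above both → same outcome either way.
$793.1: below both → same outcome either way.
$692.2: below both → same outcome either way.
$827.2: below both → same outcome either way.
Count: 1.

1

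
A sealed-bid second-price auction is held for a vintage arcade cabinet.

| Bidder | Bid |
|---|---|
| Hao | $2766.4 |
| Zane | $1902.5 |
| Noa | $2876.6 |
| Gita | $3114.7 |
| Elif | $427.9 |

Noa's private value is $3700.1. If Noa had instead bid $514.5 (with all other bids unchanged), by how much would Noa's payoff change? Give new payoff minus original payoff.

$0

The highest bid among the other bidders is $3114.7; Noa's bid doesn't change that.
Original bid $2876.6: Noa is not highest (top rival bid is $3114.7); payoff $0.
Alternative bid $514.5: Noa is not highest (top rival bid is $3114.7); payoff $0.
Change in payoff = $0 − ($0) = $0.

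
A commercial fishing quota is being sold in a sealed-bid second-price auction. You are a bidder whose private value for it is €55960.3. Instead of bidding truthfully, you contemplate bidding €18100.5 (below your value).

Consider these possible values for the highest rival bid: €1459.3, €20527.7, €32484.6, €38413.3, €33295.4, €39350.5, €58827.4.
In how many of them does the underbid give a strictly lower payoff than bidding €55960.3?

5

The deviation hurts exactly when the highest competing bid lies strictly between €18100.5 and €55960.3 — underbidding then forfeits a profitable win.
€1459.3: below both → same outcome either way.
€20527.7: inside the interval → strictly worse (loss €35432.6).
€32484.6: inside the interval → strictly worse (loss €23475.7).
€38413.3: inside the interval → strictly worse (loss €17547).
€33295.4: inside the interval → strictly worse (loss €22664.9).
€39350.5: inside the interval → strictly worse (loss €16609.8).
€58827.4: above both → same outcome either way.
Count: 5.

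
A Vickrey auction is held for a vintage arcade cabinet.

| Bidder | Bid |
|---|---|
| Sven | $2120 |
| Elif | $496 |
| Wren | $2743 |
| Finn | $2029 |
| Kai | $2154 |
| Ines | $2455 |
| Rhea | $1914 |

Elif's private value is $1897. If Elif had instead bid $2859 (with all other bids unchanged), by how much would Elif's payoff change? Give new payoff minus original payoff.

−$846

The highest bid among the other bidders is $2743; Elif's bid doesn't change that.
Original bid $496: Elif is not highest (top rival bid is $2743); payoff $0.
Alternative bid $2859: Elif is highest, pays the top rival bid $2743; payoff $1897 − $2743 = −$846.
Change in payoff = −$846 − ($0) = −$846.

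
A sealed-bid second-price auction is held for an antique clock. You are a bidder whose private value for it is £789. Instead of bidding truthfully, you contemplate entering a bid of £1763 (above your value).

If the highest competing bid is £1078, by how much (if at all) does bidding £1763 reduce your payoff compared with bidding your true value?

£289

Bidding your value £789: you lose (since £789 < £1078). Payoff £0.
Bidding £1763: you win and pay £1078. Payoff £789 − £1078 = −£289.
The competing bid £1078 lies between your value and your inflated bid, so overbidding wins an item priced above your value.
Loss from deviating = £0 − (−£289) = £289.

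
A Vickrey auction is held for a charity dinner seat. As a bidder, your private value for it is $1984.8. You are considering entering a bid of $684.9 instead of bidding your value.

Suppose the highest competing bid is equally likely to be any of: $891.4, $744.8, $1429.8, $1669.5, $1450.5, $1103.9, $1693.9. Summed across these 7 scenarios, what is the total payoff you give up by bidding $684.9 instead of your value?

$4909.8

The deviation costs you only when the competing bid falls strictly between $684.9 and $1984.8; elsewhere both bids give the same outcome.
$891.4: truthful payoff $1093.4, deviation payoff $0 → loss $1093.4.
$744.8: truthful payoff $1240, deviation payoff $0 → loss $1240.
$1429.8: truthful payoff $555, deviation payoff $0 → loss $555.
$1669.5: truthful payoff $315.3, deviation payoff $0 → loss $315.3.
$1450.5: truthful payoff $534.3, deviation payoff $0 → loss $534.3.
$1103.9: truthful payoff $880.9, deviation payoff $0 → loss $880.9.
$1693.9: truthful payoff $290.9, deviation payoff $0 → loss $290.9.
Total loss = $1093.4 + $1240 + $555 + $315.3 + $534.3 + $880.9 + $290.9 = $4909.8.
Because the price is fixed by the runner-up's bid, deviating from your value can only change a good outcome into a bad one — never the reverse.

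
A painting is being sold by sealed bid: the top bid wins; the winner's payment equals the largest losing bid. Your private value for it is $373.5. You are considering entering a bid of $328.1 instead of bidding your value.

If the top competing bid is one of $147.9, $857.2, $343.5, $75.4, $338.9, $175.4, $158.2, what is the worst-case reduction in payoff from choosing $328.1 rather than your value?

$34.6

$147.9: same outcome either way → loss $0.
$857.2: same outcome either way → loss $0.
$343.5: truthful gives $30, deviation gives $0 → loss $30.
$75.4: same outcome either way → loss $0.
$338.9: truthful gives $34.6, deviation gives $0 → loss $34.6.
$175.4: same outcome either way → loss $0.
$158.2: same outcome either way → loss $0.
Maximum loss: $34.6.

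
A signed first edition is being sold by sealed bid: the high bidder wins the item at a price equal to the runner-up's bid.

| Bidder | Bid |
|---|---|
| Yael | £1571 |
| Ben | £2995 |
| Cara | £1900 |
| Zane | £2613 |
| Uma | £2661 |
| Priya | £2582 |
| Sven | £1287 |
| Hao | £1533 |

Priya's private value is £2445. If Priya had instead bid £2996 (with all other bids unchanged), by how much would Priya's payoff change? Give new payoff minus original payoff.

−£550

The highest bid among the other bidders is £2995; Priya's bid doesn't change that.
Original bid £2582: Priya is not highest (top rival bid is £2995); payoff £0.
Alternative bid £2996: Priya is highest, pays the top rival bid £2995; payoff £2445 − £2995 = −£550.
Change in payoff = −£550 − (£0) = −£550.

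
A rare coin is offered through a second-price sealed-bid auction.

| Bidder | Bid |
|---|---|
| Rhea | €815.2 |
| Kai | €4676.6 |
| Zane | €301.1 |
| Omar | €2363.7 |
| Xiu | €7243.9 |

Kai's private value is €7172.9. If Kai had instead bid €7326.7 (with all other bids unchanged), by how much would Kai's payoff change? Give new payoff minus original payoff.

The highest bid among the other bidders is €7243.9; Kai's bid doesn't change that.
Original bid €4676.6: Kai is not highest (top rival bid is €7243.9); payoff €0.
Alternative bid €7326.7: Kai is highest, pays the top rival bid €7243.9; payoff €7172.9 − €7243.9 = −€71.
Change in payoff = −€71 − (€0) = −€71.

−€71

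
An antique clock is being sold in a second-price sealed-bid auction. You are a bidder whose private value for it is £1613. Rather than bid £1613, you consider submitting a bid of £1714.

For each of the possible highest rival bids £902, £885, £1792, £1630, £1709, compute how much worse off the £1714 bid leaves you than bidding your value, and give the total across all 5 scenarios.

The deviation costs you only when the competing bid falls strictly between £1613 and £1714; elsewhere both bids give the same outcome.
£902: outcomes coincide → loss £0.
£885: outcomes coincide → loss £0.
£1792: outcomes coincide → loss £0.
£1630: truthful payoff £0, deviation payoff −£17 → loss £17.
£1709: truthful payoff £0, deviation payoff −£96 → loss £96.
Total loss = £17 + £96 = £113.

£113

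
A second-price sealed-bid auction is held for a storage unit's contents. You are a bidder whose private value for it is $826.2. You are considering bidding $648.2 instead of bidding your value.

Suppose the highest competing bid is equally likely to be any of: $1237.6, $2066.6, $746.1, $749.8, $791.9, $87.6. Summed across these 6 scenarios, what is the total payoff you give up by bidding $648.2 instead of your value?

$190.8

The deviation costs you only when the competing bid falls strictly between $648.2 and $826.2; elsewhere both bids give the same outcome.
$1237.6: outcomes coincide → loss $0.
$2066.6: outcomes coincide → loss $0.
$746.1: truthful payoff $80.1, deviation payoff $0 → loss $80.1.
$749.8: truthful payoff $76.4, deviation payoff $0 → loss $76.4.
$791.9: truthful payoff $34.3, deviation payoff $0 → loss $34.3.
$87.6: outcomes coincide → loss $0.
Total loss = $80.1 + $76.4 + $34.3 = $190.8.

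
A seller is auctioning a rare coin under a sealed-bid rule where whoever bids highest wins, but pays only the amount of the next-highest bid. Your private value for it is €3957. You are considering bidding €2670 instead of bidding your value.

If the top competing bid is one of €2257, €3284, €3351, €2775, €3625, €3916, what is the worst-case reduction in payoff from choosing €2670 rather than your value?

€1182

€2257: same outcome either way → loss €0.
€3284: truthful gives €673, deviation gives €0 → loss €673.
€3351: truthful gives €606, deviation gives €0 → loss €606.
€2775: truthful gives €1182, deviation gives €0 → loss €1182.
€3625: truthful gives €332, deviation gives €0 → loss €332.
€3916: truthful gives €41, deviation gives €0 → loss €41.
Maximum loss: €1182.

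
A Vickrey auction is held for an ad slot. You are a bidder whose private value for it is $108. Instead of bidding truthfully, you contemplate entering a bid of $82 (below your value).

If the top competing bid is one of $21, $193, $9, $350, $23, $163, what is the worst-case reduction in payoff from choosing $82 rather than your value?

$0

$21: same outcome either way → loss $0.
$193: same outcome either way → loss $0.
$9: same outcome either way → loss $0.
$350: same outcome either way → loss $0.
$23: same outcome either way → loss $0.
$163: same outcome either way → loss $0.
Maximum loss: $0.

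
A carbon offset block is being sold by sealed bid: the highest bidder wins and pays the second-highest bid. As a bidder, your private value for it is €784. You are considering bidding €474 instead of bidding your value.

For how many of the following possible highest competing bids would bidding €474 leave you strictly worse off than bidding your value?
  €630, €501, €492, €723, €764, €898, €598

6

The deviation hurts exactly when the highest competing bid lies strictly between €474 and €784 — underbidding then forfeits a profitable win.
€630: inside the interval → strictly worse (loss €154).
€501: inside the interval → strictly worse (loss €283).
€492: inside the interval → strictly worse (loss €292).
€723: inside the interval → strictly worse (loss €61).
€764: inside the interval → strictly worse (loss €20).
€898: above both → same outcome either way.
€598: inside the interval → strictly worse (loss €186).
Count: 6.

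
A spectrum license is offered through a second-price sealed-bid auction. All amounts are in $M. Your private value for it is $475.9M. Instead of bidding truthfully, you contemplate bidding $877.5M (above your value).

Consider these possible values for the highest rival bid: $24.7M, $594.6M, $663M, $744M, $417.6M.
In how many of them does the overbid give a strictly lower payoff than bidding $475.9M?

3

The deviation hurts exactly when the highest competing bid lies strictly between $475.9M and $877.5M — overbidding then wins at a price above your value.
$24.7M: below both → same outcome either way.
$594.6M: inside the interval → strictly worse (loss $118.7M).
$663M: inside the interval → strictly worse (loss $187.1M).
$744M: inside the interval → strictly worse (loss $268.1M).
$417.6M: below both → same outcome either way.
Count: 3.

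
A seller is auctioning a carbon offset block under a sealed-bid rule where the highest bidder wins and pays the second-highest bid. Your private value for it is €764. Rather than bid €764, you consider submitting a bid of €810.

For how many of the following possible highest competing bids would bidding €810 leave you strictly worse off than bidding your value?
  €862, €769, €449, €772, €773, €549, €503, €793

The deviation hurts exactly when the highest competing bid lies strictly between €764 and €810 — overbidding then wins at a price above your value.
€862: above both → same outcome either way.
€769: inside the interval → strictly worse (loss €5).
€449: below both → same outcome either way.
€772: inside the interval → strictly worse (loss €8).
€773: inside the interval → strictly worse (loss €9).
€549: below both → same outcome either way.
€503: below both → same outcome either way.
€793: inside the interval → strictly worse (loss €29).
Count: 4.

4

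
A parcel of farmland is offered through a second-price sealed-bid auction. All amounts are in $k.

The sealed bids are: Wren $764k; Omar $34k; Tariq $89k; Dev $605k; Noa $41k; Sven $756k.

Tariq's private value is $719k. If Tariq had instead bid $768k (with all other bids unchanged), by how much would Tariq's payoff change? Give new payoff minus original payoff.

−$45k

The highest bid among the other bidders is $764k; Tariq's bid doesn't change that.
Original bid $89k: Tariq is not highest (top rival bid is $764k); payoff $0k.
Alternative bid $768k: Tariq is highest, pays the top rival bid $764k; payoff $719k − $764k = −$45k.
Change in payoff = −$45k − ($0k) = −$45k.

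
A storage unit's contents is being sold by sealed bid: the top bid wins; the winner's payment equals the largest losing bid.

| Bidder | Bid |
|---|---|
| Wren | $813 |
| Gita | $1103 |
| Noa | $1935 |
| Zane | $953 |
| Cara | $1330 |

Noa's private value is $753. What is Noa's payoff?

−$577

Highest bid: Noa at $1935, so Noa wins.
Second-highest bid: Cara at $1330 — that is the price the winner pays.
Noa's payoff = value − price = $753 − $1330 = −$577.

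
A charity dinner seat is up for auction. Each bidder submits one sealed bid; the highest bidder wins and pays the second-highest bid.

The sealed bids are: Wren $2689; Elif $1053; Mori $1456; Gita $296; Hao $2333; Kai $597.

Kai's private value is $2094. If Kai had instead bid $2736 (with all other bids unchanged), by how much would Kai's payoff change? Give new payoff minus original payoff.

The highest bid among the other bidders is $2689; Kai's bid doesn't change that.
Original bid $597: Kai is not highest (top rival bid is $2689); payoff $0.
Alternative bid $2736: Kai is highest, pays the top rival bid $2689; payoff $2094 − $2689 = −$595.
Change in payoff = −$595 − ($0) = −$595.

−$595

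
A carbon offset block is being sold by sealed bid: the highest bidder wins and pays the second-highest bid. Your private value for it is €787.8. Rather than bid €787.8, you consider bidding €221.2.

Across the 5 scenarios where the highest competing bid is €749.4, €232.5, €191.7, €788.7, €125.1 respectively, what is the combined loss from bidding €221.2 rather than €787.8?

€593.7

The deviation costs you only when the competing bid falls strictly between €221.2 and €787.8; elsewhere both bids give the same outcome.
€749.4: truthful payoff €38.4, deviation payoff €0 → loss €38.4.
€232.5: truthful payoff €555.3, deviation payoff €0 → loss €555.3.
€191.7: outcomes coincide → loss €0.
€788.7: outcomes coincide → loss €0.
€125.1: outcomes coincide → loss €0.
Total loss = €38.4 + €555.3 = €593.7.
Because the price is fixed by the runner-up's bid, deviating from your value can only change a good outcome into a bad one — never the reverse.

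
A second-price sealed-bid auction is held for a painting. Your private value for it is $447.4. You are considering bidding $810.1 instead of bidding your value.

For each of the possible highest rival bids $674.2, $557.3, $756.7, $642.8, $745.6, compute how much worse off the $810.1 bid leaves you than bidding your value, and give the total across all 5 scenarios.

$1139.6

The deviation costs you only when the competing bid falls strictly between $447.4 and $810.1; elsewhere both bids give the same outcome.
$674.2: truthful payoff $0, deviation payoff −$226.8 → loss $226.8.
$557.3: truthful payoff $0, deviation payoff −$109.9 → loss $109.9.
$756.7: truthful payoff $0, deviation payoff −$309.3 → loss $309.3.
$642.8: truthful payoff $0, deviation payoff −$195.4 → loss $195.4.
$745.6: truthful payoff $0, deviation payoff −$298.2 → loss $298.2.
Total loss = $226.8 + $109.9 + $309.3 + $195.4 + $298.2 = $1139.6.
Because the price is fixed by the runner-up's bid, deviating from your value can only change a good outcome into a bad one — never the reverse.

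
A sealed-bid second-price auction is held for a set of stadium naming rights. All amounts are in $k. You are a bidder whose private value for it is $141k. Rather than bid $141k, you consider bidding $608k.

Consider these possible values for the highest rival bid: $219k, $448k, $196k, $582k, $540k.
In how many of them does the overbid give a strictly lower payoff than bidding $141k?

5

The deviation hurts exactly when the highest competing bid lies strictly between $141k and $608k — overbidding then wins at a price above your value.
$219k: inside the interval → strictly worse (loss $78k).
$448k: inside the interval → strictly worse (loss $307k).
$196k: inside the interval → strictly worse (loss $55k).
$582k: inside the interval → strictly worse (loss $441k).
$540k: inside the interval → strictly worse (loss $399k).
Count: 5.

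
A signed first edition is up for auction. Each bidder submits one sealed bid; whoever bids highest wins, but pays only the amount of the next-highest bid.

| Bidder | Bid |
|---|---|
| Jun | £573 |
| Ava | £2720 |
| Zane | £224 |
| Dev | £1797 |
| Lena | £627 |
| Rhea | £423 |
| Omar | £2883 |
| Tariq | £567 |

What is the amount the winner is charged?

Highest bid: Omar at £2883, so Omar wins.
Second-highest bid: Ava at £2720 — that is the price the winner pays.

£2720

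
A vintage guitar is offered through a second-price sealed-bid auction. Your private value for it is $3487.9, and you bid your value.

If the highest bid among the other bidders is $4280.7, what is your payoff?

$0

Your bid $3487.9 is below the highest competing bid $4280.7, so you lose.
A losing bidder pays nothing and receives nothing: payoff = $0.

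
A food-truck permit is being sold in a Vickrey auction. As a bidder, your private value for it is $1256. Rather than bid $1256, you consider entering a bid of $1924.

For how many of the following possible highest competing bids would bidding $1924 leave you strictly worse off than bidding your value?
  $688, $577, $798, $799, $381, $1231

0

The deviation hurts exactly when the highest competing bid lies strictly between $1256 and $1924 — overbidding then wins at a price above your value.
$688: below both → same outcome either way.
$577: below both → same outcome either way.
$798: below both → same outcome either way.
$799: below both → same outcome either way.
$381: below both → same outcome either way.
$1231: below both → same outcome either way.
Count: 0.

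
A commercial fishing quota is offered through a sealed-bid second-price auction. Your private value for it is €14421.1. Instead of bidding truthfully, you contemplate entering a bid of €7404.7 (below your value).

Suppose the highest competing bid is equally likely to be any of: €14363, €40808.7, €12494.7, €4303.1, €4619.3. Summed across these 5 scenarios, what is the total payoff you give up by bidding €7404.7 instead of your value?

€1984.5

The deviation costs you only when the competing bid falls strictly between €7404.7 and €14421.1; elsewhere both bids give the same outcome.
€14363: truthful payoff €58.1, deviation payoff €0 → loss €58.1.
€40808.7: outcomes coincide → loss €0.
€12494.7: truthful payoff €1926.4, deviation payoff €0 → loss €1926.4.
€4303.1: outcomes coincide → loss €0.
€4619.3: outcomes coincide → loss €0.
Total loss = €58.1 + €1926.4 = €1984.5.
Because the price is fixed by the runner-up's bid, deviating from your value can only change a good outcome into a bad one — never the reverse.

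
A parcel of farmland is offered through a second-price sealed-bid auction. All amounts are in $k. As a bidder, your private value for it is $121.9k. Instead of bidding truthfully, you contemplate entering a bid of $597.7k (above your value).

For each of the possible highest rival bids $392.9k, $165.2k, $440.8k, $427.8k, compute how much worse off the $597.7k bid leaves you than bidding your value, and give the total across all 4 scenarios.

The deviation costs you only when the competing bid falls strictly between $121.9k and $597.7k; elsewhere both bids give the same outcome.
$392.9k: truthful payoff $0k, deviation payoff −$271k → loss $271k.
$165.2k: truthful payoff $0k, deviation payoff −$43.3k → loss $43.3k.
$440.8k: truthful payoff $0k, deviation payoff −$318.9k → loss $318.9k.
$427.8k: truthful payoff $0k, deviation payoff −$305.9k → loss $305.9k.
Total loss = $271k + $43.3k + $318.9k + $305.9k = $939.1k.

$939.1k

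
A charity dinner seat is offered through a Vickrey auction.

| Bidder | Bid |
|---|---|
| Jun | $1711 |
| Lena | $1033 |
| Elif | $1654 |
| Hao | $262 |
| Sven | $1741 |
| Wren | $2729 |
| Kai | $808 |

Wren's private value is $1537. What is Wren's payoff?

−$204

Highest bid: Wren at $2729, so Wren wins.
Second-highest bid: Sven at $1741 — that is the price the winner pays.
Wren's payoff = value − price = $1537 − $1741 = −$204.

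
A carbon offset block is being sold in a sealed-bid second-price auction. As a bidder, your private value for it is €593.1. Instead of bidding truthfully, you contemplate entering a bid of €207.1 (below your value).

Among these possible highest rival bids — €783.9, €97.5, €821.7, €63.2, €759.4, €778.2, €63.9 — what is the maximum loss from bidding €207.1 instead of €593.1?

€0

€783.9: same outcome either way → loss €0.
€97.5: same outcome either way → loss €0.
€821.7: same outcome either way → loss €0.
€63.2: same outcome either way → loss €0.
€759.4: same outcome either way → loss €0.
€778.2: same outcome either way → loss €0.
€63.9: same outcome either way → loss €0.
Maximum loss: €0.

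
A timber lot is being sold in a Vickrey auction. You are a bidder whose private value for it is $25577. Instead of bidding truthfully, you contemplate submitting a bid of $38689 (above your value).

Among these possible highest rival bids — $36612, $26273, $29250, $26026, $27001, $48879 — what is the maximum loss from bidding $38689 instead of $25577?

$11035

$36612: truthful gives $0, deviation gives −$11035 → loss $11035.
$26273: truthful gives $0, deviation gives −$696 → loss $696.
$29250: truthful gives $0, deviation gives −$3673 → loss $3673.
$26026: truthful gives $0, deviation gives −$449 → loss $449.
$27001: truthful gives $0, deviation gives −$1424 → loss $1424.
$48879: same outcome either way → loss $0.
Maximum loss: $11035.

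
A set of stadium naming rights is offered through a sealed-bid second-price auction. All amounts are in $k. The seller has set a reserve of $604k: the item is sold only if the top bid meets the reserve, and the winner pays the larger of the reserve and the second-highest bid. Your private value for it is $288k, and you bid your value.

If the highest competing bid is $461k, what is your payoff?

$0k

Your bid $288k is below the highest competing bid $461k, so you lose. Payoff $0k.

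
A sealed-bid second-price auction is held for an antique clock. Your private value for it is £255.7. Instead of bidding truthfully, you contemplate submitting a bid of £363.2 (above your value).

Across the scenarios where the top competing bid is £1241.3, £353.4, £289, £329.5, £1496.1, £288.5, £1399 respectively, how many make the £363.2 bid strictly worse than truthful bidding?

The deviation hurts exactly when the highest competing bid lies strictly between £255.7 and £363.2 — overbidding then wins at a price above your value.
£1241.3: above both → same outcome either way.
£353.4: inside the interval → strictly worse (loss £97.7).
£289: inside the interval → strictly worse (loss £33.3).
£329.5: inside the interval → strictly worse (loss £73.8).
£1496.1: above both → same outcome either way.
£288.5: inside the interval → strictly worse (loss £32.8).
£1399: above both → same outcome either way.
Count: 4.

4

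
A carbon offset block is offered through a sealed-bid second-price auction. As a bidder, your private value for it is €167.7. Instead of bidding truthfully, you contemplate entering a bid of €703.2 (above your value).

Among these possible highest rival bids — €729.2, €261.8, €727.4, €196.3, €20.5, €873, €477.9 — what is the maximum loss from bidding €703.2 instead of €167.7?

€310.2

€729.2: same outcome either way → loss €0.
€261.8: truthful gives €0, deviation gives −€94.1 → loss €94.1.
€727.4: same outcome either way → loss €0.
€196.3: truthful gives €0, deviation gives −€28.6 → loss €28.6.
€20.5: same outcome either way → loss €0.
€873: same outcome either way → loss €0.
€477.9: truthful gives €0, deviation gives −€310.2 → loss €310.2.
Maximum loss: €310.2.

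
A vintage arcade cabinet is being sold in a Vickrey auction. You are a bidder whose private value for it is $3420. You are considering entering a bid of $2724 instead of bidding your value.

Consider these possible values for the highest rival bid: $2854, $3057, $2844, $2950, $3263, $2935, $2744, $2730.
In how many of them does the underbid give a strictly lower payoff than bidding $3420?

The deviation hurts exactly when the highest competing bid lies strictly between $2724 and $3420 — underbidding then forfeits a profitable win.
$2854: inside the interval → strictly worse (loss $566).
$3057: inside the interval → strictly worse (loss $363).
$2844: inside the interval → strictly worse (loss $576).
$2950: inside the interval → strictly worse (loss $470).
$3263: inside the interval → strictly worse (loss $157).
$2935: inside the interval → strictly worse (loss $485).
$2744: inside the interval → strictly worse (loss $676).
$2730: inside the interval → strictly worse (loss $690).
Count: 8.

8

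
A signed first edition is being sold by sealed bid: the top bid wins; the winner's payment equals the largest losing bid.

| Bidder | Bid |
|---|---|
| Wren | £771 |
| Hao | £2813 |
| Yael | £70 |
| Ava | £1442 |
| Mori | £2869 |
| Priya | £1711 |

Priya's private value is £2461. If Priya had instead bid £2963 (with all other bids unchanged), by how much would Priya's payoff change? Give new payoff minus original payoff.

−£408

The highest bid among the other bidders is £2869; Priya's bid doesn't change that.
Original bid £1711: Priya is not highest (top rival bid is £2869); payoff £0.
Alternative bid £2963: Priya is highest, pays the top rival bid £2869; payoff £2461 − £2869 = −£408.
Change in payoff = −£408 − (£0) = −£408.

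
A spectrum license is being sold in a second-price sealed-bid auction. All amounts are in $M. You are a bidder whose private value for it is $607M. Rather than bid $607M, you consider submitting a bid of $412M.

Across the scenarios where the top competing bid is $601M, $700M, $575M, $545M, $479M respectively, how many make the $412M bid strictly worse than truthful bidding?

The deviation hurts exactly when the highest competing bid lies strictly between $412M and $607M — underbidding then forfeits a profitable win.
$601M: inside the interval → strictly worse (loss $6M).
$700M: above both → same outcome either way.
$575M: inside the interval → strictly worse (loss $32M).
$545M: inside the interval → strictly worse (loss $62M).
$479M: inside the interval → strictly worse (loss $128M).
Count: 4.

4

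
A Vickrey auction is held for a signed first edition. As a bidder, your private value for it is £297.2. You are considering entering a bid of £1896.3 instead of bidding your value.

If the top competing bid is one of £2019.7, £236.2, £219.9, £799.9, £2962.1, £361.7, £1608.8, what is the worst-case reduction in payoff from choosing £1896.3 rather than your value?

£2019.7: same outcome either way → loss £0.
£236.2: same outcome either way → loss £0.
£219.9: same outcome either way → loss £0.
£799.9: truthful gives £0, deviation gives −£502.7 → loss £502.7.
£2962.1: same outcome either way → loss £0.
£361.7: truthful gives £0, deviation gives −£64.5 → loss £64.5.
£1608.8: truthful gives £0, deviation gives −£1311.6 → loss £1311.6.
Maximum loss: £1311.6.

£1311.6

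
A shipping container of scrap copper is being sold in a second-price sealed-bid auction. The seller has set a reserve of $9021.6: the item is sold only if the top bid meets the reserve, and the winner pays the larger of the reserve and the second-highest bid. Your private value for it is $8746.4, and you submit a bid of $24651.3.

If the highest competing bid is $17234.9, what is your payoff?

−$8488.5

Your bid $24651.3 is the highest and exceeds the reserve.
Price = max(second-highest bid, reserve) = max($17234.9, $9021.6) = $17234.9.
Payoff = $8746.4 − $17234.9 = −$8488.5.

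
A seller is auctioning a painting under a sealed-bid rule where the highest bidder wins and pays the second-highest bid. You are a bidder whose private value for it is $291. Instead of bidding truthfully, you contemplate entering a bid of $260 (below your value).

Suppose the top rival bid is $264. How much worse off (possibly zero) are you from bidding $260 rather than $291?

$27

Bidding your value $291: you win (since $291 > $264) and pay $264. Payoff $27.
Bidding $260: you lose. Payoff $0.
The competing bid $264 lies between your shaded bid and your value, so underbidding forfeits an item you could have won at a profitable price.
Loss from deviating = $27 − ($0) = $27.
In a second-price auction your bid sets only whether you win, not what you pay, so bidding your true value is weakly dominant.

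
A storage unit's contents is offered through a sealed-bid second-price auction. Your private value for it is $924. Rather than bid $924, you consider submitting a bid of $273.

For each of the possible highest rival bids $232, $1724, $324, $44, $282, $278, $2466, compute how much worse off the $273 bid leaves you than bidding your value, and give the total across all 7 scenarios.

$1888

The deviation costs you only when the competing bid falls strictly between $273 and $924; elsewhere both bids give the same outcome.
$232: outcomes coincide → loss $0.
$1724: outcomes coincide → loss $0.
$324: truthful payoff $600, deviation payoff $0 → loss $600.
$44: outcomes coincide → loss $0.
$282: truthful payoff $642, deviation payoff $0 → loss $642.
$278: truthful payoff $646, deviation payoff $0 → loss $646.
$2466: outcomes coincide → loss $0.
Total loss = $600 + $642 + $646 = $1888.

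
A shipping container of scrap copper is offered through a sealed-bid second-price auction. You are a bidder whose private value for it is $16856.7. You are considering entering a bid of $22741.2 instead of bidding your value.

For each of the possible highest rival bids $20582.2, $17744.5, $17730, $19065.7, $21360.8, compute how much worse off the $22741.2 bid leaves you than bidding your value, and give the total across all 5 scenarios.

The deviation costs you only when the competing bid falls strictly between $16856.7 and $22741.2; elsewhere both bids give the same outcome.
$20582.2: truthful payoff $0, deviation payoff −$3725.5 → loss $3725.5.
$17744.5: truthful payoff $0, deviation payoff −$887.8 → loss $887.8.
$17730: truthful payoff $0, deviation payoff −$873.3 → loss $873.3.
$19065.7: truthful payoff $0, deviation payoff −$2209 → loss $2209.
$21360.8: truthful payoff $0, deviation payoff −$4504.1 → loss $4504.1.
Total loss = $3725.5 + $887.8 + $873.3 + $2209 + $4504.1 = $12199.7.
In a second-price auction your bid sets only whether you win, not what you pay, so bidding your true value is weakly dominant.

$12199.7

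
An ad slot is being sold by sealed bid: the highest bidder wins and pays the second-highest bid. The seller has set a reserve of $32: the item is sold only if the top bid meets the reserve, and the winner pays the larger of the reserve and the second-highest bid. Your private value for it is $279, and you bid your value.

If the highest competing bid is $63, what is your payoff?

$216

Your bid $279 is the highest and exceeds the reserve.
Price = max(second-highest bid, reserve) = max($63, $32) = $63.
Payoff = $279 − $63 = $216.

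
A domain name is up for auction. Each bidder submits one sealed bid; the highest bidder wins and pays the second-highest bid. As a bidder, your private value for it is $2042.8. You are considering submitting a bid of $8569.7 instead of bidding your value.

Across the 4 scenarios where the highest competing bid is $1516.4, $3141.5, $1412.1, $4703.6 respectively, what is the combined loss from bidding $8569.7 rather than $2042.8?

$3759.5

The deviation costs you only when the competing bid falls strictly between $2042.8 and $8569.7; elsewhere both bids give the same outcome.
$1516.4: outcomes coincide → loss $0.
$3141.5: truthful payoff $0, deviation payoff −$1098.7 → loss $1098.7.
$1412.1: outcomes coincide → loss $0.
$4703.6: truthful payoff $0, deviation payoff −$2660.8 → loss $2660.8.
Total loss = $1098.7 + $2660.8 = $3759.5.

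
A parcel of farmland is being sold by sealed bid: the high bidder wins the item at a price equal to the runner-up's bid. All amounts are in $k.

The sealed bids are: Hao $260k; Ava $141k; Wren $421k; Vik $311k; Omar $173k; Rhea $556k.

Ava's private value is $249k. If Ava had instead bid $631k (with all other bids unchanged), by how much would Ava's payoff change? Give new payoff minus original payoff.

The highest bid among the other bidders is $556k; Ava's bid doesn't change that.
Original bid $141k: Ava is not highest (top rival bid is $556k); payoff $0k.
Alternative bid $631k: Ava is highest, pays the top rival bid $556k; payoff $249k − $556k = −$307k.
Change in payoff = −$307k − ($0k) = −$307k.

−$307k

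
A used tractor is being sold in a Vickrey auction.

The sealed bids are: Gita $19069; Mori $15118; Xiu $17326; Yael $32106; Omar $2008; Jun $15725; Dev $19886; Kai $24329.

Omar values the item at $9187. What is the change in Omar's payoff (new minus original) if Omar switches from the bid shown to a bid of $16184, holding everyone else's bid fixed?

The highest bid among the other bidders is $32106; Omar's bid doesn't change that.
Original bid $2008: Omar is not highest (top rival bid is $32106); payoff $0.
Alternative bid $16184: Omar is not highest (top rival bid is $32106); payoff $0.
Change in payoff = $0 − ($0) = $0.

$0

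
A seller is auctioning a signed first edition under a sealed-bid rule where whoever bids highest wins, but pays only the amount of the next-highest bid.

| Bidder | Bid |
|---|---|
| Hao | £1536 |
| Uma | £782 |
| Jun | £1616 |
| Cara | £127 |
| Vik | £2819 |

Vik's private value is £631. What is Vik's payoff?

Highest bid: Vik at £2819, so Vik wins.
Second-highest bid: Jun at £1616 — that is the price the winner pays.
Vik's payoff = value − price = £631 − £1616 = −£985.

−£985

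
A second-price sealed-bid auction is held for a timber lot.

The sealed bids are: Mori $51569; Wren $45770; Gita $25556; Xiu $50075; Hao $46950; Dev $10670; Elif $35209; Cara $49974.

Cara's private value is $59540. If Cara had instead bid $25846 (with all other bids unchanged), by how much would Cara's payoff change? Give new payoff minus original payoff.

$0

The highest bid among the other bidders is $51569; Cara's bid doesn't change that.
Original bid $49974: Cara is not highest (top rival bid is $51569); payoff $0.
Alternative bid $25846: Cara is not highest (top rival bid is $51569); payoff $0.
Change in payoff = $0 − ($0) = $0.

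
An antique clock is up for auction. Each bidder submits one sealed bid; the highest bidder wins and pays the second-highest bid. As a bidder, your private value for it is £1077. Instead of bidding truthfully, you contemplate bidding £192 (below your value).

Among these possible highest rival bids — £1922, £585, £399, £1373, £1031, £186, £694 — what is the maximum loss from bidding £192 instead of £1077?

£1922: same outcome either way → loss £0.
£585: truthful gives £492, deviation gives £0 → loss £492.
£399: truthful gives £678, deviation gives £0 → loss £678.
£1373: same outcome either way → loss £0.
£1031: truthful gives £46, deviation gives £0 → loss £46.
£186: same outcome either way → loss £0.
£694: truthful gives £383, deviation gives £0 → loss £383.
Maximum loss: £678.

£678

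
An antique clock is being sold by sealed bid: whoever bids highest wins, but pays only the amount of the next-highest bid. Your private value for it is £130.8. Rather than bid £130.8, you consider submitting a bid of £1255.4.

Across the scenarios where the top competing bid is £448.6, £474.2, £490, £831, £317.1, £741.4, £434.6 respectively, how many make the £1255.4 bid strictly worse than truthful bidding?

7

The deviation hurts exactly when the highest competing bid lies strictly between £130.8 and £1255.4 — overbidding then wins at a price above your value.
£448.6: inside the interval → strictly worse (loss £317.8).
£474.2: inside the interval → strictly worse (loss £343.4).
£490: inside the interval → strictly worse (loss £359.2).
£831: inside the interval → strictly worse (loss £700.2).
£317.1: inside the interval → strictly worse (loss £186.3).
£741.4: inside the interval → strictly worse (loss £610.6).
£434.6: inside the interval → strictly worse (loss £303.8).
Count: 7.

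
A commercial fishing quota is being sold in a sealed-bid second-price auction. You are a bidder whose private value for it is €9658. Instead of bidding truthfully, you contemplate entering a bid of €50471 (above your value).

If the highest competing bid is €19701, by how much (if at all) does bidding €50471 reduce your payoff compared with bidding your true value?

€10043

Bidding your value €9658: you lose (since €9658 < €19701). Payoff €0.
Bidding €50471: you win and pay €19701. Payoff €9658 − €19701 = −€10043.
The competing bid €19701 lies between your value and your inflated bid, so overbidding wins an item priced above your value.
Loss from deviating = €0 − (−€10043) = €10043.
Truthful bidding weakly dominates here: raising your bid can only win items priced above your value, and lowering it can only forfeit items priced below.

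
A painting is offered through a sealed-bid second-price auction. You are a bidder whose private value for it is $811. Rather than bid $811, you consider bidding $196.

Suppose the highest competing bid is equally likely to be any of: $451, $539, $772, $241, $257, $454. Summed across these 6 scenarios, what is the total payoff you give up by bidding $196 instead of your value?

The deviation costs you only when the competing bid falls strictly between $196 and $811; elsewhere both bids give the same outcome.
$451: truthful payoff $360, deviation payoff $0 → loss $360.
$539: truthful payoff $272, deviation payoff $0 → loss $272.
$772: truthful payoff $39, deviation payoff $0 → loss $39.
$241: truthful payoff $570, deviation payoff $0 → loss $570.
$257: truthful payoff $554, deviation payoff $0 → loss $554.
$454: truthful payoff $357, deviation payoff $0 → loss $357.
Total loss = $360 + $272 + $39 + $570 + $554 + $357 = $2152.

$2152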